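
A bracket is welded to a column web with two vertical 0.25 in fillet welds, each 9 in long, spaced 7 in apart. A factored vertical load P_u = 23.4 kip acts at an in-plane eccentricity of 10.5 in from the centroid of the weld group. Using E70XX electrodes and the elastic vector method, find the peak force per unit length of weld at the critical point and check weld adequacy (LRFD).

E70XX → F_EXX = 70 ksi.
Total weld length L_w = 18 in. Treat welds as unit-width lines.
Polar moment about centroid: J = 2[d³/12 + d(b/2)²] = 2[9³/12 + 9×3.5²] = 342 in³.
Direct shear f_v = P/L_w = 23.4 / 18 = 1.3 kip/in (vertical).
Torsion M = P·e = 23.4 × 10.5 = 245.7 kip·in.
Critical point at (x, y) = (3.5, 4.5) from centroid. f_tx = M·y/J = 3.233 kip/in; f_ty = M·x/J = 2.514 kip/in.
Resultant f_max = √[f_tx² + (f_v + f_ty)²] = √[3.233² + (1.3 + 2.514)²] = 5 kip/in.
Capacity per unit length: φr_n = 0.75 × 0.6 × 70 × (0.707 × 0.25) = 5.568 kip/in.
5 ≤ 5.568 → adequate.

f_max ≈ 5 kip/in; adequate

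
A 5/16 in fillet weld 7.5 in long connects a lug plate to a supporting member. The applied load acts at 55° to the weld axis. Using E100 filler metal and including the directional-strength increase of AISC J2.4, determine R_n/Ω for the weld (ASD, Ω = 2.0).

E100XX → F_EXX = 100 ksi.
t_e = 0.707 × 0.3125 = 0.2209 in; A_we = 0.2209 × 7.5 = 1.657 in².
Directional factor: 1.0 + 0.5 sin^1.5(55°) = 1.371.
F_nw = 0.6 × 100 × 1.371 = 82.24 ksi.
R_n/Ω = (82.24 × 1.657) / 2.0 = 68.14 kip.

R_n/Ω ≈ 68.1 kip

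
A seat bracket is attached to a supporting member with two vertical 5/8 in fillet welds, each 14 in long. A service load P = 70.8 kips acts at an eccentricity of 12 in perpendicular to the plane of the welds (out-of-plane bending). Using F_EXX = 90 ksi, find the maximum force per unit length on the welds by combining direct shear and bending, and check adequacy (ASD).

L_w = 2 × 14 = 28 in; section modulus (unit throat) S = 2 × L²/6 = 65.33 in².
Direct shear f_v = P/L_w = 70.8/28 = 2.529 kip/in.
Moment M = P × e = 70.8 × 12 = 849.6 kip·in; bending f_b = M/S = 13 kip/in.
f_max = √(f_v² + f_b²) = √(2.529² + 13²) = 13.25 kip/in.
r_n/Ω = (1/2.0) × 0.6 × 90 × (0.707 × 0.625) = 11.93 kip/in → NOT adequate.

f_max ≈ 13.2 kip/in; NOT adequate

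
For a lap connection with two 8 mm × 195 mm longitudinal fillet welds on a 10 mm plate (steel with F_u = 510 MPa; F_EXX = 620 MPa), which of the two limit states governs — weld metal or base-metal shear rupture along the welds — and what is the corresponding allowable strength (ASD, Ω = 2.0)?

t_e = 0.707 × 8 = 5.656 mm; L = 390 mm.
Weld metal: R_n/Ω = (1/2.0) × 0.6 × 620 × 5.656 × 390 × 10⁻³ = 410.3 kN.
Base metal (shear rupture): R_n/Ω = (1/2.0) × 0.6 × 510 × 10 × 390 × 10⁻³ = 596.7 kN.
Governing: weld metal.

R_n/Ω ≈ 410 kN (weld metal governs)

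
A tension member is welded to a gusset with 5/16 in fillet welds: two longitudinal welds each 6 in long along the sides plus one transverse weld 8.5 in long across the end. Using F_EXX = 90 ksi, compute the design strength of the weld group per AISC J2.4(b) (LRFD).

φR_n ≈ 205 kips

t_e = 0.707 × 0.3125 = 0.2209 in.
R_nwl = 0.6 × 90 × 0.2209 × 12 = 143.2 kips (longitudinal, 2 welds).
R_nwt = 0.6 × 90 × 0.2209 × 8.5 = 101.4 kips (transverse, base value).
(i) R_nwl + R_nwt = 244.6 kips; (ii) 0.85 R_nwl + 1.5 R_nwt = 273.8 kips.
R_n = max = 273.8 kips [governs: (ii)]; φR_n = 205.4 kips.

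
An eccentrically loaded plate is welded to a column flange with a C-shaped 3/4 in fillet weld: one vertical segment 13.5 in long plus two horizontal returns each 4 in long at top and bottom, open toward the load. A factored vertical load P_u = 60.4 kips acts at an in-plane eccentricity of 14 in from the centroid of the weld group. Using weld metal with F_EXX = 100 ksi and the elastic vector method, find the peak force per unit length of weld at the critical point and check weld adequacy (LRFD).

f_max ≈ 12 kip/in; adequate

Total weld length L_w = 21.5 in. Treat welds as unit-width lines.
Centroid: x̄ = 2×4×2 / 21.5 = 0.7442 in from the vertical weld.
Polar moment about centroid: J = I_x + I_y = [13.5³/12 + 2×4×6.75²] + [13.5×0.7442² + 2(4³/12 + 4×1.256²)] = 600.3 in³.
Direct shear f_v = P/L_w = 60.4 / 21.5 = 2.809 kip/in (vertical).
Torsion M = P·e = 60.4 × 14 = 845.6 kip·in.
Critical point at (x, y) = (3.256, 6.75) from centroid. f_tx = M·y/J = 9.508 kip/in; f_ty = M·x/J = 4.586 kip/in.
Resultant f_max = √[f_tx² + (f_v + f_ty)²] = √[9.508² + (2.809 + 4.586)²] = 12.05 kip/in.
Capacity per unit length: φr_n = 0.75 × 0.6 × 100 × (0.707 × 0.75) = 23.86 kip/in.
12.05 ≤ 23.86 → adequate.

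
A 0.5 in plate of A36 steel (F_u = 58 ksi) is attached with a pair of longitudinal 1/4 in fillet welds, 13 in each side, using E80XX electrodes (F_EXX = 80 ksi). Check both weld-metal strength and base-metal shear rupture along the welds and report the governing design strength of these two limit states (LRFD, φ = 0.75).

φR_n ≈ 165 kips (weld metal governs)

t_e = 0.707 × 0.25 = 0.1767 in; L = 26 in.
Weld metal: φR_n = 0.75 × 0.6 × 80 × 0.1767 × 26 = 165.4 kips.
Base metal (shear rupture): φR_n = 0.75 × 0.6 × 58 × 0.5 × 26 = 339.3 kips.
Governing: weld metal.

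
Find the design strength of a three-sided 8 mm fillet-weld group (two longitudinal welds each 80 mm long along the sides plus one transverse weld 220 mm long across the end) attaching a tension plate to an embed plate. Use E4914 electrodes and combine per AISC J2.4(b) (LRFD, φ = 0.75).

φR_n ≈ 581 kN

E49XX → F_EXX = 490 MPa.
t_e = 0.707 × 8 = 5.656 mm.
R_nwl = 0.6 × 490 × 5.656 × 160 × 10⁻³ = 266.1 kN (longitudinal, 2 welds).
R_nwt = 0.6 × 490 × 5.656 × 220 × 10⁻³ = 365.8 kN (transverse, base value).
(i) R_nwl + R_nwt = 631.9 kN; (ii) 0.85 R_nwl + 1.5 R_nwt = 774.9 kN.
R_n = max = 774.9 kN [governs: (ii)]; φR_n = 581.2 kN.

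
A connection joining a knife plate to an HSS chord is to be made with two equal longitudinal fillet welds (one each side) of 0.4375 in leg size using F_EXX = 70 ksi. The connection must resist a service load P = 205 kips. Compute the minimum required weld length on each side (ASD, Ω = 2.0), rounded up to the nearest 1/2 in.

Throat t_e = 0.707 × 0.4375 = 0.3093 in.
r_n/Ω = (0.6 × 70 × 0.3093) / 2.0 = 6.496 kip/in.
L_req = P / (r_n/Ω) = 205 / 6.496 = 31.56 in total.
Per side: 31.56 / 2 = 15.78 in.
Round up → use L = 16 in on each side.

L = 16 in on each side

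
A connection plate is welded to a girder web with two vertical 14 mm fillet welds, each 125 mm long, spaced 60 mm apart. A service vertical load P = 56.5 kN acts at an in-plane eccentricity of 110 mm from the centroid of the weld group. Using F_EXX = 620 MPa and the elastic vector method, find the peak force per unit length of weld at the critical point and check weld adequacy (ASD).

Total weld length L_w = 250 mm. Treat welds as unit-width lines.
Polar moment about centroid: J = 2[d³/12 + d(b/2)²] = 2[125³/12 + 125×30²] = 550500 mm³.
Direct shear f_v = P/L_w = 56.5×10³ / 250 = 226 N/mm (vertical).
Torsion M = P·e = 56.5×10³ × 110 = 6215000 N·mm.
Critical point at (x, y) = (30, 62.5) from centroid. f_tx = M·y/J = 705.6 N/mm; f_ty = M·x/J = 338.7 N/mm.
Resultant f_max = √[f_tx² + (f_v + f_ty)²] = √[705.6² + (226 + 338.7)²] = 903.7 N/mm.
Capacity per unit length: r_n/Ω = (1/2.0) × 0.6 × 620 × (0.707 × 14) = 1841 N/mm.
903.7 ≤ 1841 → adequate.

f_max ≈ 904 N/mm; adequate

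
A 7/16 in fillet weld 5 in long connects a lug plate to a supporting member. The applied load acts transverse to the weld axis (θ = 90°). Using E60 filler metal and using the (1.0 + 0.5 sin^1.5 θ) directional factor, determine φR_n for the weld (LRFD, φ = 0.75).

φR_n ≈ 62.6 kips

E60XX → F_EXX = 60 ksi.
t_e = 0.707 × 0.4375 = 0.3093 in; A_we = 0.3093 × 5 = 1.547 in².
Directional factor: 1.0 + 0.5 sin^1.5(90°) = 1.5.
F_nw = 0.6 × 60 × 1.5 = 54 ksi.
φR_n = 0.75 × 54 × 1.547 = 62.64 kips.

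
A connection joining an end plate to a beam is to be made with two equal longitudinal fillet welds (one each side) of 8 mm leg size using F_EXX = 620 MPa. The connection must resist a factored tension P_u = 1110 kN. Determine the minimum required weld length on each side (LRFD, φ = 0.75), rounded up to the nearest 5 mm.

Throat t_e = 0.707 × 8 = 5.656 mm.
φr_n = 0.75 × 0.6 × 620 × 5.656 × 10⁻³ = 1.578 kN/mm.
L_req = P_u / φr_n = 1110 / 1.578 = 703.4 mm total.
Per side: 703.4 / 2 = 351.7 mm.
Round up → use L = 355 mm on each side.

L = 355 mm on each side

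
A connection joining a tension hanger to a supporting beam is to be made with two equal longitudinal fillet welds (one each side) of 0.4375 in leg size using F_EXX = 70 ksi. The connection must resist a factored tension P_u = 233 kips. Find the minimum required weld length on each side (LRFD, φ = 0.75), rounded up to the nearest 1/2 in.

Throat t_e = 0.707 × 0.4375 = 0.3093 in.
φr_n = 0.75 × 0.6 × 70 × 0.3093 = 9.743 kips/in.
L_req = P_u / φr_n = 233 / 9.743 = 23.91 in total.
Per side: 23.91 / 2 = 11.96 in.
Round up → use L = 12 in on each side.

L = 12 in on each side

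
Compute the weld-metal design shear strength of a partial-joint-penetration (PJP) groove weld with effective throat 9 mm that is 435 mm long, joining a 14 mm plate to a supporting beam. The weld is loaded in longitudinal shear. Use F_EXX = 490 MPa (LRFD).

φR_n ≈ 863 kN

Effective throat (given) t_e = 9 mm.
A_we = 9 × 435 = 3915 mm².
F_nw = 0.6 F_EXX = 294 MPa.
φR_n = 0.75 × 294 × 3915 × 10⁻³ = 863.3 kN.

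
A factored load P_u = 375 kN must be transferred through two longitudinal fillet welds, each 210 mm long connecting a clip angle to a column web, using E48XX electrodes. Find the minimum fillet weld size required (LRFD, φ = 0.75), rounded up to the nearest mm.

w = 6 mm

E48XX → F_EXX = 480 MPa.
Total weld length L = 420 mm.
Required throat t_e = P_u / (φ × 0.6 F_EXX × L) = 375 / (0.75 × 0.6 × 480 × 420 × 10⁻³) = 4.134 mm.
Required leg w = t_e / 0.707 = 5.847 mm → use 6 mm.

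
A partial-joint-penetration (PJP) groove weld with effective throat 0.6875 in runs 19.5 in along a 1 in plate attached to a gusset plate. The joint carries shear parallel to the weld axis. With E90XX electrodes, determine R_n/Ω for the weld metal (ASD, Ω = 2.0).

R_n/Ω ≈ 362 kips

E90XX → F_EXX = 90 ksi.
Effective throat (given) t_e = 0.6875 in.
A_we = 0.6875 × 19.5 = 13.41 in².
F_nw = 0.6 F_EXX = 54 ksi.
R_n/Ω = (54 × 13.41) / 2.0 = 362 kips.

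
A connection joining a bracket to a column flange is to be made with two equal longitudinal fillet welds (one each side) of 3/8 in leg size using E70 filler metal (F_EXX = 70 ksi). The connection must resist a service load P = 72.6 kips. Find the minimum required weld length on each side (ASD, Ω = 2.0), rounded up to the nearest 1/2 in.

Throat t_e = 0.707 × 0.375 = 0.2651 in.
r_n/Ω = (0.6 × 70 × 0.2651) / 2.0 = 5.568 kip/in.
L_req = P / (r_n/Ω) = 72.6 / 5.568 = 13.04 in total.
Per side: 13.04 / 2 = 6.52 in.
Round up → use L = 7 in on each side.

L = 7 in on each side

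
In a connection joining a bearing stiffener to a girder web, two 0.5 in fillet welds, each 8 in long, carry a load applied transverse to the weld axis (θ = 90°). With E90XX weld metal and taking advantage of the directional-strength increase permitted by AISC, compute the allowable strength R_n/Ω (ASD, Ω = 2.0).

E90XX → F_EXX = 90 ksi.
t_e = 0.707 × 0.5 = 0.3535 in; A_we = 0.3535 × 16 = 5.656 in².
Directional factor: 1.0 + 0.5 sin^1.5(90°) = 1.5.
F_nw = 0.6 × 90 × 1.5 = 81 ksi.
R_n/Ω = (81 × 5.656) / 2.0 = 229.1 kip.

R_n/Ω ≈ 229 kip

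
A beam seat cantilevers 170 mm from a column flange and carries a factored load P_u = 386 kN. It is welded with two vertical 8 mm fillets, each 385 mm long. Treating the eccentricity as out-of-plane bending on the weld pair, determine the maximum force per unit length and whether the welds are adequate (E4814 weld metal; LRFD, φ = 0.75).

f_max ≈ 1420 N/mm; NOT adequate

E48XX → F_EXX = 480 MPa.
L_w = 2 × 385 = 770 mm; section modulus (unit throat) S = 2 × L²/6 = 49410 mm².
Direct shear f_v = P/L_w = 386×10³/770 = 501.3 N/mm.
Moment M = P × e = 386×10³ × 170 = 65620000 N·mm; bending f_b = M/S = 1328 N/mm.
f_max = √(f_v² + f_b²) = √(501.3² + 1328²) = 1420 N/mm.
φr_n = 0.75 × 0.6 × 480 × (0.707 × 8) = 1222 N/mm → NOT adequate.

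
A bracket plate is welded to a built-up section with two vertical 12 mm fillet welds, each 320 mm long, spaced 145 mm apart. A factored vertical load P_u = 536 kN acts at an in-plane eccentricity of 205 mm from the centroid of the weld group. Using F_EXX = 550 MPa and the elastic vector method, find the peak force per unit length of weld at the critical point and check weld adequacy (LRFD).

Total weld length L_w = 640 mm. Treat welds as unit-width lines.
Polar moment about centroid: J = 2[d³/12 + d(b/2)²] = 2[320³/12 + 320×72.5²] = 8825000 mm³.
Direct shear f_v = P/L_w = 536×10³ / 640 = 837.5 N/mm (vertical).
Torsion M = P·e = 536×10³ × 205 = 109880000 N·mm.
Critical point at (x, y) = (72.5, 160) from centroid. f_tx = M·y/J = 1992 N/mm; f_ty = M·x/J = 902.7 N/mm.
Resultant f_max = √[f_tx² + (f_v + f_ty)²] = √[1992² + (837.5 + 902.7)²] = 2645 N/mm.
Capacity per unit length: φr_n = 0.75 × 0.6 × 550 × (0.707 × 12) = 2100 N/mm.
2645 > 2100 → NOT adequate.

f_max ≈ 2650 N/mm; NOT adequate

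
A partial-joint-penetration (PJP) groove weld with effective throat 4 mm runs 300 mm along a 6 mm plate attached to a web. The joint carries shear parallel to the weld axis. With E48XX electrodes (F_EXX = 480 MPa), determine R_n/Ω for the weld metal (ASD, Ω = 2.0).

R_n/Ω ≈ 173 kN

Effective throat (given) t_e = 4 mm.
A_we = 4 × 300 = 1200 mm².
F_nw = 0.6 F_EXX = 288 MPa.
R_n/Ω = (288 × 1200) / 2.0 × 10⁻³ = 172.8 kN.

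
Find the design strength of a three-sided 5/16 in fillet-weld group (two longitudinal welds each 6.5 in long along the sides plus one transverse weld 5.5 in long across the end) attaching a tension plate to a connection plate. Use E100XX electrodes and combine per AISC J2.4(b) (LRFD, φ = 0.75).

φR_n ≈ 192 kips

E100XX → F_EXX = 100 ksi.
t_e = 0.707 × 0.3125 = 0.2209 in.
R_nwl = 0.6 × 100 × 0.2209 × 13 = 172.3 kips (longitudinal, 2 welds).
R_nwt = 0.6 × 100 × 0.2209 × 5.5 = 72.91 kips (transverse, base value).
(i) R_nwl + R_nwt = 245.2 kips; (ii) 0.85 R_nwl + 1.5 R_nwt = 255.8 kips.
R_n = max = 255.8 kips [governs: (ii)]; φR_n = 191.9 kips.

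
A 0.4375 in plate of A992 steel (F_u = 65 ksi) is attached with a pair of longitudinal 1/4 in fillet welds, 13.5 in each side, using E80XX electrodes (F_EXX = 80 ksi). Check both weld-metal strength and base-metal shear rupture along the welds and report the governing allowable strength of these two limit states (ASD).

t_e = 0.707 × 0.25 = 0.1767 in; L = 27 in.
Weld metal: R_n/Ω = (1/2.0) × 0.6 × 80 × 0.1767 × 27 = 114.5 kip.
Base metal (shear rupture): R_n/Ω = (1/2.0) × 0.6 × 65 × 0.4375 × 27 = 230.3 kip.
Governing: weld metal.

R_n/Ω ≈ 115 kip (weld metal governs)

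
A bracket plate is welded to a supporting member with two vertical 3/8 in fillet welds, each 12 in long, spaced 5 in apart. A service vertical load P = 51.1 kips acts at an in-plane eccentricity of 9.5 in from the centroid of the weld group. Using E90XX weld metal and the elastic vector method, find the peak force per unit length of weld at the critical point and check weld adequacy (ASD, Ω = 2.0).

f_max ≈ 8.26 kip/in; NOT adequate

E90XX → F_EXX = 90 ksi.
Total weld length L_w = 24 in. Treat welds as unit-width lines.
Polar moment about centroid: J = 2[d³/12 + d(b/2)²] = 2[12³/12 + 12×2.5²] = 438 in³.
Direct shear f_v = P/L_w = 51.1 / 24 = 2.129 kip/in (vertical).
Torsion M = P·e = 51.1 × 9.5 = 485.45 kip·in.
Critical point at (x, y) = (2.5, 6) from centroid. f_tx = M·y/J = 6.65 kip/in; f_ty = M·x/J = 2.771 kip/in.
Resultant f_max = √[f_tx² + (f_v + f_ty)²] = √[6.65² + (2.129 + 2.771)²] = 8.26 kip/in.
Capacity per unit length: r_n/Ω = (1/2.0) × 0.6 × 90 × (0.707 × 0.375) = 7.158 kip/in.
8.26 > 7.158 → NOT adequate.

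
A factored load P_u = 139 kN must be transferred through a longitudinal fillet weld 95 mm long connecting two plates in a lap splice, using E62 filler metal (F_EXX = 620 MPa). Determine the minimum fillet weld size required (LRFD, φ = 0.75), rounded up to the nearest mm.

Total weld length L = 95 mm.
Required throat t_e = P_u / (φ × 0.6 F_EXX × L) = 139 / (0.75 × 0.6 × 620 × 95 × 10⁻³) = 5.244 mm.
Required leg w = t_e / 0.707 = 7.418 mm → use 8 mm.

w = 8 mm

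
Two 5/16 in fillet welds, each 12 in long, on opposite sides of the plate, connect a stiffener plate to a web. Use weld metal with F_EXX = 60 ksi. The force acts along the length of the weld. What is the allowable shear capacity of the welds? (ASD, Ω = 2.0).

Effective throat t_e = 0.707 × 0.3125 = 0.2209 in.
Total length L = 24 in; A_we = 0.2209 × 24 = 5.302 in².
F_nw = 0.6 F_EXX = 0.6 × 60 = 36 ksi.
R_n = 36 × 5.302 = 190.9 kip; R_n/Ω = 190.9/2.0 = 95.44 kip.

R_n/Ω ≈ 95.4 kip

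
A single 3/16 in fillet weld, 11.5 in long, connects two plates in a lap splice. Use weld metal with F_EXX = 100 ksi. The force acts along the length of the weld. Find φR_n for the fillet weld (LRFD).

Effective throat t_e = 0.707 × 0.1875 = 0.1326 in.
Total length L = 11.5 in; A_we = 0.1326 × 11.5 = 1.524 in².
F_nw = 0.6 F_EXX = 0.6 × 100 = 60 ksi.
φR_n = 0.75 × 60 × 1.524 = 68.6 kips.

φR_n ≈ 68.6 kips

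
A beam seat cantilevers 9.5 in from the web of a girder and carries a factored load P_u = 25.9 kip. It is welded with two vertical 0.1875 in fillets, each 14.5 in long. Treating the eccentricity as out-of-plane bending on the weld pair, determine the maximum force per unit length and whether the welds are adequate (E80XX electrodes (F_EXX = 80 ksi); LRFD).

L_w = 2 × 14.5 = 29 in; section modulus (unit throat) S = 2 × L²/6 = 70.08 in².
Direct shear f_v = P/L_w = 25.9/29 = 0.8931 kip/in.
Moment M = P × e = 25.9 × 9.5 = 246.05 kip·in; bending f_b = M/S = 3.511 kip/in.
f_max = √(f_v² + f_b²) = √(0.8931² + 3.511²) = 3.623 kip/in.
φr_n = 0.75 × 0.6 × 80 × (0.707 × 0.1875) = 4.772 kip/in → adequate.

f_max ≈ 3.62 kip/in; adequate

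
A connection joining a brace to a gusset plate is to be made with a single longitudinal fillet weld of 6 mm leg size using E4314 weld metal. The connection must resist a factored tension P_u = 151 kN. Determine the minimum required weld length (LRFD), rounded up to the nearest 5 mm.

L = 185 mm

E43XX → F_EXX = 430 MPa.
Throat t_e = 0.707 × 6 = 4.242 mm.
φr_n = 0.75 × 0.6 × 430 × 4.242 × 10⁻³ = 0.8208 kN/mm.
L_req = P_u / φr_n = 151 / 0.8208 = 184 mm total.
Round up → use L = 185 mm.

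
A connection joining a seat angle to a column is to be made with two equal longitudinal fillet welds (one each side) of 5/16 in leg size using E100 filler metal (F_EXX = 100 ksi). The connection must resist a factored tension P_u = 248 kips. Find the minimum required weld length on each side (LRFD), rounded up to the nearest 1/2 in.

L = 12.5 in on each side

Throat t_e = 0.707 × 0.3125 = 0.2209 in.
φr_n = 0.75 × 0.6 × 100 × 0.2209 = 9.942 kips/in.
L_req = P_u / φr_n = 248 / 9.942 = 24.94 in total.
Per side: 24.94 / 2 = 12.47 in.
Round up → use L = 12.5 in on each side.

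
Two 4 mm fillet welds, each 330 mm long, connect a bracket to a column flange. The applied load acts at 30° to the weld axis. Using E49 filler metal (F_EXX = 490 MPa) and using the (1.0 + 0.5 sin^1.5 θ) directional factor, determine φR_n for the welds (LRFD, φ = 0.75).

φR_n ≈ 484 kN

t_e = 0.707 × 4 = 2.828 mm; A_we = 2.828 × 660 = 1866 mm².
Directional factor: 1.0 + 0.5 sin^1.5(30°) = 1.177.
F_nw = 0.6 × 490 × 1.177 = 346 MPa.
φR_n = 0.75 × 346 × 1866 × 10⁻³ = 484.3 kN.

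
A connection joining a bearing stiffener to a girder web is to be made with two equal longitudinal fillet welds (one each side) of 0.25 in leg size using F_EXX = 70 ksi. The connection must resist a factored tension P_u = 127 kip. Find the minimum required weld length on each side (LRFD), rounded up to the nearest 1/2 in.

L = 11.5 in on each side

Throat t_e = 0.707 × 0.25 = 0.1767 in.
φr_n = 0.75 × 0.6 × 70 × 0.1767 = 5.568 kip/in.
L_req = P_u / φr_n = 127 / 5.568 = 22.81 in total.
Per side: 22.81 / 2 = 11.41 in.
Round up → use L = 11.5 in on each side.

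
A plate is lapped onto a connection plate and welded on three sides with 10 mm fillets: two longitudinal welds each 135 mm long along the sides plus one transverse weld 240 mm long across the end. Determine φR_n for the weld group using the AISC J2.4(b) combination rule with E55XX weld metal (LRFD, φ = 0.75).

E55XX → F_EXX = 550 MPa.
t_e = 0.707 × 10 = 7.07 mm.
R_nwl = 0.6 × 550 × 7.07 × 270 × 10⁻³ = 629.9 kN (longitudinal, 2 welds).
R_nwt = 0.6 × 550 × 7.07 × 240 × 10⁻³ = 559.9 kN (transverse, base value).
(i) R_nwl + R_nwt = 1190 kN; (ii) 0.85 R_nwl + 1.5 R_nwt = 1375 kN.
R_n = max = 1375 kN [governs: (ii)]; φR_n = 1032 kN.

φR_n ≈ 1030 kN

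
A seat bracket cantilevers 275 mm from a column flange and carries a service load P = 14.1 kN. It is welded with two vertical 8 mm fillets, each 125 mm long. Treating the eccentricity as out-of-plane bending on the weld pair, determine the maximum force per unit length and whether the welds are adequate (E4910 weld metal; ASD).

E49XX → F_EXX = 490 MPa.
L_w = 2 × 125 = 250 mm; section modulus (unit throat) S = 2 × L²/6 = 5208 mm².
Direct shear f_v = P/L_w = 14.1×10³/250 = 56.4 N/mm.
Moment M = P × e = 14.1×10³ × 275 = 3877500 N·mm; bending f_b = M/S = 744.5 N/mm.
f_max = √(f_v² + f_b²) = √(56.4² + 744.5²) = 746.6 N/mm.
r_n/Ω = (1/2.0) × 0.6 × 490 × (0.707 × 8) = 831.4 N/mm → adequate.

f_max ≈ 747 N/mm; adequate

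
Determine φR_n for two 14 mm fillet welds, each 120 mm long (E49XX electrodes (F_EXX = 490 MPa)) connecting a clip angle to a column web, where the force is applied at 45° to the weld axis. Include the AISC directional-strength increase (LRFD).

φR_n ≈ 680 kN

t_e = 0.707 × 14 = 9.898 mm; A_we = 9.898 × 240 = 2376 mm².
Directional factor: 1.0 + 0.5 sin^1.5(45°) = 1.297.
F_nw = 0.6 × 490 × 1.297 = 381.4 MPa.
φR_n = 0.75 × 381.4 × 2376 × 10⁻³ = 679.5 kN.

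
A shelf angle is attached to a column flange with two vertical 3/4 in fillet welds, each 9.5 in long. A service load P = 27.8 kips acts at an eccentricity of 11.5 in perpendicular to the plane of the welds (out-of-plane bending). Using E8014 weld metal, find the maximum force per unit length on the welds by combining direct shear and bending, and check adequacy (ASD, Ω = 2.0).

E80XX → F_EXX = 80 ksi.
L_w = 2 × 9.5 = 19 in; section modulus (unit throat) S = 2 × L²/6 = 30.08 in².
Direct shear f_v = P/L_w = 27.8/19 = 1.463 kip/in.
Moment M = P × e = 27.8 × 11.5 = 319.7 kip·in; bending f_b = M/S = 10.63 kip/in.
f_max = √(f_v² + f_b²) = √(1.463² + 10.63²) = 10.73 kip/in.
r_n/Ω = (1/2.0) × 0.6 × 80 × (0.707 × 0.75) = 12.73 kip/in → adequate.

f_max ≈ 10.7 kip/in; adequate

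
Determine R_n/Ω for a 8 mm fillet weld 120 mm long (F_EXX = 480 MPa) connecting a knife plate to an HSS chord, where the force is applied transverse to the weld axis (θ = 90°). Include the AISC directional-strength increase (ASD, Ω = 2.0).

t_e = 0.707 × 8 = 5.656 mm; A_we = 5.656 × 120 = 678.7 mm².
Directional factor: 1.0 + 0.5 sin^1.5(90°) = 1.5.
F_nw = 0.6 × 480 × 1.5 = 432 MPa.
R_n/Ω = (432 × 678.7) / 2.0 × 10⁻³ = 146.6 kN.

R_n/Ω ≈ 147 kN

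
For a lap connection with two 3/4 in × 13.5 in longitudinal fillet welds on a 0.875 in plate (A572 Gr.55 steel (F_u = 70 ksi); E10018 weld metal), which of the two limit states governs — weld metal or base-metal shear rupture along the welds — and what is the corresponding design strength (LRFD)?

E100XX → F_EXX = 100 ksi.
t_e = 0.707 × 0.75 = 0.5302 in; L = 27 in.
Weld metal: φR_n = 0.75 × 0.6 × 100 × 0.5302 × 27 = 644.3 kip.
Base metal (shear rupture): φR_n = 0.75 × 0.6 × 70 × 0.875 × 27 = 744.2 kip.
Governing: weld metal.

φR_n ≈ 644 kip (weld metal governs)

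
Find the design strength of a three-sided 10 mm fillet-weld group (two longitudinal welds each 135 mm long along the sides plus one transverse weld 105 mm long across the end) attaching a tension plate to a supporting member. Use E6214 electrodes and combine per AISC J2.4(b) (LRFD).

E62XX → F_EXX = 620 MPa.
t_e = 0.707 × 10 = 7.07 mm.
R_nwl = 0.6 × 620 × 7.07 × 270 × 10⁻³ = 710.1 kN (longitudinal, 2 welds).
R_nwt = 0.6 × 620 × 7.07 × 105 × 10⁻³ = 276.2 kN (transverse, base value).
(i) R_nwl + R_nwt = 986.3 kN; (ii) 0.85 R_nwl + 1.5 R_nwt = 1018 kN.
R_n = max = 1018 kN [governs: (ii)]; φR_n = 763.4 kN.

φR_n ≈ 763 kN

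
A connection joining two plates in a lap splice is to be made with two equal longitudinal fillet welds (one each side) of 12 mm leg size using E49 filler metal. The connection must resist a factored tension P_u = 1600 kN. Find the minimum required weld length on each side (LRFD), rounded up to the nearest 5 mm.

L = 430 mm on each side

E49XX → F_EXX = 490 MPa.
Throat t_e = 0.707 × 12 = 8.484 mm.
φr_n = 0.75 × 0.6 × 490 × 8.484 × 10⁻³ = 1.871 kN/mm.
L_req = P_u / φr_n = 1600 / 1.871 = 855.3 mm total.
Per side: 855.3 / 2 = 427.6 mm.
Round up → use L = 430 mm on each side.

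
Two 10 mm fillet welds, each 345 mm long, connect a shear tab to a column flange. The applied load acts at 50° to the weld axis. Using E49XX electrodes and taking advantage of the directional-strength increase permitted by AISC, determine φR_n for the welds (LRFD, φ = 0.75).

φR_n ≈ 1440 kN

E49XX → F_EXX = 490 MPa.
t_e = 0.707 × 10 = 7.07 mm; A_we = 7.07 × 690 = 4878 mm².
Directional factor: 1.0 + 0.5 sin^1.5(50°) = 1.335.
F_nw = 0.6 × 490 × 1.335 = 392.6 MPa.
φR_n = 0.75 × 392.6 × 4878 × 10⁻³ = 1436 kN.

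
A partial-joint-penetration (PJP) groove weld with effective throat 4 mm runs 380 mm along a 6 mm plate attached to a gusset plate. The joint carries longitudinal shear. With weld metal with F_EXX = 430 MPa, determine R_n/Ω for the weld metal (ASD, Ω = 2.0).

Effective throat (given) t_e = 4 mm.
A_we = 4 × 380 = 1520 mm².
F_nw = 0.6 F_EXX = 258 MPa.
R_n/Ω = (258 × 1520) / 2.0 × 10⁻³ = 196.1 kN.

R_n/Ω ≈ 196 kN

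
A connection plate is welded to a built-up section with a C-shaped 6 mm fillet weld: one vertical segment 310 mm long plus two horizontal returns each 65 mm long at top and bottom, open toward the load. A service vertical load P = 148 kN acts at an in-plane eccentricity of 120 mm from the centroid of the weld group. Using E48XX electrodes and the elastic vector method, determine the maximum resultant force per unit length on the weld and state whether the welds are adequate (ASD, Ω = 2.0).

E48XX → F_EXX = 480 MPa.
Total weld length L_w = 440 mm. Treat welds as unit-width lines.
Centroid: x̄ = 2×65×32.5 / 440 = 9.602 mm from the vertical weld.
Polar moment about centroid: J = I_x + I_y = [310³/12 + 2×65×155²] + [310×9.602² + 2(65³/12 + 65×22.9²)] = 5748000 mm³.
Direct shear f_v = P/L_w = 148×10³ / 440 = 336.4 N/mm (vertical).
Torsion M = P·e = 148×10³ × 120 = 17760000 N·mm.
Critical point at (x, y) = (55.4, 155) from centroid. f_tx = M·y/J = 478.9 N/mm; f_ty = M·x/J = 171.2 N/mm.
Resultant f_max = √[f_tx² + (f_v + f_ty)²] = √[478.9² + (336.4 + 171.2)²] = 697.8 N/mm.
Capacity per unit length: r_n/Ω = (1/2.0) × 0.6 × 480 × (0.707 × 6) = 610.8 N/mm.
697.8 > 610.8 → NOT adequate.

f_max ≈ 698 N/mm; NOT adequate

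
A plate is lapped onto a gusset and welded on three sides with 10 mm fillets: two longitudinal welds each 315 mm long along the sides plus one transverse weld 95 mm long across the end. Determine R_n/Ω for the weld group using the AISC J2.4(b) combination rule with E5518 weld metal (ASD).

R_n/Ω ≈ 846 kN

E55XX → F_EXX = 550 MPa.
t_e = 0.707 × 10 = 7.07 mm.
R_nwl = 0.6 × 550 × 7.07 × 630 × 10⁻³ = 1470 kN (longitudinal, 2 welds).
R_nwt = 0.6 × 550 × 7.07 × 95 × 10⁻³ = 221.6 kN (transverse, base value).
(i) R_nwl + R_nwt = 1691 kN; (ii) 0.85 R_nwl + 1.5 R_nwt = 1582 kN.
R_n = max = 1691 kN [governs: (i)]; R_n/Ω = 845.7 kN.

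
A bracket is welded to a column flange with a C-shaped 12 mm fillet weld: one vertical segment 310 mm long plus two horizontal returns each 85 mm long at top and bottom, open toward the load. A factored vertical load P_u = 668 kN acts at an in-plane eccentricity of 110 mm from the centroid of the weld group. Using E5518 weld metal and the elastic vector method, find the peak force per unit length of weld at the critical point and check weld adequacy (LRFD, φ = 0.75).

f_max ≈ 2710 N/mm; NOT adequate

E55XX → F_EXX = 550 MPa.
Total weld length L_w = 480 mm. Treat welds as unit-width lines.
Centroid: x̄ = 2×85×42.5 / 480 = 15.05 mm from the vertical weld.
Polar moment about centroid: J = I_x + I_y = [310³/12 + 2×85×155²] + [310×15.05² + 2(85³/12 + 85×27.45²)] = 6867000 mm³.
Direct shear f_v = P/L_w = 668×10³ / 480 = 1392 N/mm (vertical).
Torsion M = P·e = 668×10³ × 110 = 73480000 N·mm.
Critical point at (x, y) = (69.95, 155) from centroid. f_tx = M·y/J = 1658 N/mm; f_ty = M·x/J = 748.4 N/mm.
Resultant f_max = √[f_tx² + (f_v + f_ty)²] = √[1658² + (1392 + 748.4)²] = 2707 N/mm.
Capacity per unit length: φr_n = 0.75 × 0.6 × 550 × (0.707 × 12) = 2100 N/mm.
2707 > 2100 → NOT adequate.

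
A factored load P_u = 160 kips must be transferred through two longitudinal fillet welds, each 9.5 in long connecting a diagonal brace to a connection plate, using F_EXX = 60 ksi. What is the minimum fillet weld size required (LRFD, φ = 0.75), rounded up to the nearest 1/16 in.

Total weld length L = 19 in.
Required throat t_e = P_u / (φ × 0.6 F_EXX × L) = 160 / (0.75 × 0.6 × 60 × 19) = 0.3119 in.
Required leg w = t_e / 0.707 = 0.4411 in → use 1/2 in.

w = 1/2 in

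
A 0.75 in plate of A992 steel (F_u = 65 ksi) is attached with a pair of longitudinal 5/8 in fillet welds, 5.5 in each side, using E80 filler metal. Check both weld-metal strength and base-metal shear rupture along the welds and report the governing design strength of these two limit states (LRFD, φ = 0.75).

φR_n ≈ 175 kip (weld metal governs)

E80XX → F_EXX = 80 ksi.
t_e = 0.707 × 0.625 = 0.4419 in; L = 11 in.
Weld metal: φR_n = 0.75 × 0.6 × 80 × 0.4419 × 11 = 175 kip.
Base metal (shear rupture): φR_n = 0.75 × 0.6 × 65 × 0.75 × 11 = 241.3 kip.
Governing: weld metal.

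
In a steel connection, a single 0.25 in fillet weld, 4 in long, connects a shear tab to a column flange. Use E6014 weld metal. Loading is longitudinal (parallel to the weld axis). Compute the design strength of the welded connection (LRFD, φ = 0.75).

E60XX → F_EXX = 60 ksi.
Effective throat t_e = 0.707 × 0.25 = 0.1767 in.
Total length L = 4 in; A_we = 0.1767 × 4 = 0.707 in².
F_nw = 0.6 F_EXX = 0.6 × 60 = 36 ksi.
φR_n = 0.75 × 36 × 0.707 = 19.09 kips.

φR_n ≈ 19.1 kips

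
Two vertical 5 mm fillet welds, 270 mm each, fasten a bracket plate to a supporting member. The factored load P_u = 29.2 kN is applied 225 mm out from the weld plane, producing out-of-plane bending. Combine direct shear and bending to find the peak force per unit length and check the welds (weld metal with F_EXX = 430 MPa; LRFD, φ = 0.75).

L_w = 2 × 270 = 540 mm; section modulus (unit throat) S = 2 × L²/6 = 24300 mm².
Direct shear f_v = P/L_w = 29.2×10³/540 = 54.07 N/mm.
Moment M = P × e = 29.2×10³ × 225 = 6570000 N·mm; bending f_b = M/S = 270.4 N/mm.
f_max = √(f_v² + f_b²) = √(54.07² + 270.4²) = 275.7 N/mm.
φr_n = 0.75 × 0.6 × 430 × (0.707 × 5) = 684 N/mm → adequate.

f_max ≈ 276 N/mm; adequate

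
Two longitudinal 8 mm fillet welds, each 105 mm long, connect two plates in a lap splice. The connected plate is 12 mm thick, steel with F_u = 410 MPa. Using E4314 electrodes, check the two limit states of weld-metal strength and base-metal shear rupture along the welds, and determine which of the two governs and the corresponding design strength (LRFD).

E43XX → F_EXX = 430 MPa.
t_e = 0.707 × 8 = 5.656 mm; L = 210 mm.
Weld metal: φR_n = 0.75 × 0.6 × 430 × 5.656 × 210 × 10⁻³ = 229.8 kN.
Base metal (shear rupture): φR_n = 0.75 × 0.6 × 410 × 12 × 210 × 10⁻³ = 464.9 kN.
Governing: weld metal.

φR_n ≈ 230 kN (weld metal governs)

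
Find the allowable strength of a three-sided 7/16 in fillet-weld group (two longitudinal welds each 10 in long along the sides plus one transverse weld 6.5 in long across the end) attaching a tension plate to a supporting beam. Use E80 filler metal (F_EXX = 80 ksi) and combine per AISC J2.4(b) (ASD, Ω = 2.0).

t_e = 0.707 × 0.4375 = 0.3093 in.
R_nwl = 0.6 × 80 × 0.3093 × 20 = 296.9 kip (longitudinal, 2 welds).
R_nwt = 0.6 × 80 × 0.3093 × 6.5 = 96.51 kip (transverse, base value).
(i) R_nwl + R_nwt = 393.4 kip; (ii) 0.85 R_nwl + 1.5 R_nwt = 397.2 kip.
R_n = max = 397.2 kip [governs: (ii)]; R_n/Ω = 198.6 kip.

R_n/Ω ≈ 199 kip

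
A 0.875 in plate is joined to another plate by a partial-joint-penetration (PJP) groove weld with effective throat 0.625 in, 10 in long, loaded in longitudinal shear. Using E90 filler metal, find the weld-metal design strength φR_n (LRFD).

E90XX → F_EXX = 90 ksi.
Effective throat (given) t_e = 0.625 in.
A_we = 0.625 × 10 = 6.25 in².
F_nw = 0.6 F_EXX = 54 ksi.
φR_n = 0.75 × 54 × 6.25 = 253.1 kip.

φR_n ≈ 253 kip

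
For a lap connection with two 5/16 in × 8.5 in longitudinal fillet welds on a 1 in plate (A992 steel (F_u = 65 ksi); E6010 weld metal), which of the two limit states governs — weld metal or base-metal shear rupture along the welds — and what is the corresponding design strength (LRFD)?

E60XX → F_EXX = 60 ksi.
t_e = 0.707 × 0.3125 = 0.2209 in; L = 17 in.
Weld metal: φR_n = 0.75 × 0.6 × 60 × 0.2209 × 17 = 101.4 kips.
Base metal (shear rupture): φR_n = 0.75 × 0.6 × 65 × 1 × 17 = 497.2 kips.
Governing: weld metal.

φR_n ≈ 101 kips (weld metal governs)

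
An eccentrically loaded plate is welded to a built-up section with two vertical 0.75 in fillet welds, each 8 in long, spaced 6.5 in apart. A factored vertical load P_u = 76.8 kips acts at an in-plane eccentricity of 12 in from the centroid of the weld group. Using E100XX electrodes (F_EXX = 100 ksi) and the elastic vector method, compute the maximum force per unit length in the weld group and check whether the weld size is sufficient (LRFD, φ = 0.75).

f_max ≈ 22 kip/in; adequate

Total weld length L_w = 16 in. Treat welds as unit-width lines.
Polar moment about centroid: J = 2[d³/12 + d(b/2)²] = 2[8³/12 + 8×3.25²] = 254.3 in³.
Direct shear f_v = P/L_w = 76.8 / 16 = 4.8 kip/in (vertical).
Torsion M = P·e = 76.8 × 12 = 921.6 kip·in.
Critical point at (x, y) = (3.25, 4) from centroid. f_tx = M·y/J = 14.49 kip/in; f_ty = M·x/J = 11.78 kip/in.
Resultant f_max = √[f_tx² + (f_v + f_ty)²] = √[14.49² + (4.8 + 11.78)²] = 22.02 kip/in.
Capacity per unit length: φr_n = 0.75 × 0.6 × 100 × (0.707 × 0.75) = 23.86 kip/in.
22.02 ≤ 23.86 → adequate.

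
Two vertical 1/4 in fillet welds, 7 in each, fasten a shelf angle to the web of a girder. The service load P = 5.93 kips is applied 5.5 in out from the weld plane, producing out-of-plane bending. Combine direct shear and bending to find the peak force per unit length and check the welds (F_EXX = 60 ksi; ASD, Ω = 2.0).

f_max ≈ 2.04 kip/in; adequate

L_w = 2 × 7 = 14 in; section modulus (unit throat) S = 2 × L²/6 = 16.33 in².
Direct shear f_v = P/L_w = 5.93/14 = 0.4236 kip/in.
Moment M = P × e = 5.93 × 5.5 = 32.615 kip·in; bending f_b = M/S = 1.997 kip/in.
f_max = √(f_v² + f_b²) = √(0.4236² + 1.997²) = 2.041 kip/in.
r_n/Ω = (1/2.0) × 0.6 × 60 × (0.707 × 0.25) = 3.181 kip/in → adequate.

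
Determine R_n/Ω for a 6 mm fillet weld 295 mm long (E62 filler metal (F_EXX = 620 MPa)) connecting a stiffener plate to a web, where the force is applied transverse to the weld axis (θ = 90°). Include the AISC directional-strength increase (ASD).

t_e = 0.707 × 6 = 4.242 mm; A_we = 4.242 × 295 = 1251 mm².
Directional factor: 1.0 + 0.5 sin^1.5(90°) = 1.5.
F_nw = 0.6 × 620 × 1.5 = 558 MPa.
R_n/Ω = (558 × 1251) / 2.0 × 10⁻³ = 349.1 kN.

R_n/Ω ≈ 349 kN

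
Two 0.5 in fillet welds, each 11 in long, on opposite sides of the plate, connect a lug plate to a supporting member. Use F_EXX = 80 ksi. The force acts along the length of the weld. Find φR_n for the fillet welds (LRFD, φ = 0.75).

φR_n ≈ 280 kip

Effective throat t_e = 0.707 × 0.5 = 0.3535 in.
Total length L = 22 in; A_we = 0.3535 × 22 = 7.777 in².
F_nw = 0.6 F_EXX = 0.6 × 80 = 48 ksi.
φR_n = 0.75 × 48 × 7.777 = 280 kip.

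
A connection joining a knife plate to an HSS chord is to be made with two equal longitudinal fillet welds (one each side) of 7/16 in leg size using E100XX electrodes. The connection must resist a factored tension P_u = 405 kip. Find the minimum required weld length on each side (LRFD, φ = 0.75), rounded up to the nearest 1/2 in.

L = 15 in on each side

E100XX → F_EXX = 100 ksi.
Throat t_e = 0.707 × 0.4375 = 0.3093 in.
φr_n = 0.75 × 0.6 × 100 × 0.3093 = 13.92 kip/in.
L_req = P_u / φr_n = 405 / 13.92 = 29.1 in total.
Per side: 29.1 / 2 = 14.55 in.
Round up → use L = 15 in on each side.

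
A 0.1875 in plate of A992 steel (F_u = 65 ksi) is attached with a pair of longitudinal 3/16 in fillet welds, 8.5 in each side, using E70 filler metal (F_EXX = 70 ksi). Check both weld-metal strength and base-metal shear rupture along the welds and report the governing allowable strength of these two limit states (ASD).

R_n/Ω ≈ 47.3 kip (weld metal governs)

t_e = 0.707 × 0.1875 = 0.1326 in; L = 17 in.
Weld metal: R_n/Ω = (1/2.0) × 0.6 × 70 × 0.1326 × 17 = 47.32 kip.
Base metal (shear rupture): R_n/Ω = (1/2.0) × 0.6 × 65 × 0.1875 × 17 = 62.16 kip.
Governing: weld metal.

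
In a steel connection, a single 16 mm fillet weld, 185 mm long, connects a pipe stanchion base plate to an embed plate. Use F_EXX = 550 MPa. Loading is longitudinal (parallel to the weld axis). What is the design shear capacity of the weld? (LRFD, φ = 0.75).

φR_n ≈ 518 kN

Effective throat t_e = 0.707 × 16 = 11.31 mm.
Total length L = 185 mm; A_we = 11.31 × 185 = 2093 mm².
F_nw = 0.6 F_EXX = 0.6 × 550 = 330 MPa.
φR_n = 0.75 × 330 × 2093 × 10⁻³ = 517.9 kN.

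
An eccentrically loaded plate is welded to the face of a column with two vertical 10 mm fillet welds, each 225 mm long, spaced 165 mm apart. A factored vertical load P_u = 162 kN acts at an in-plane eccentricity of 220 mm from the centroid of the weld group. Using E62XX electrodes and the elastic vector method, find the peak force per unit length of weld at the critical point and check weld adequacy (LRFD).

E62XX → F_EXX = 620 MPa.
Total weld length L_w = 450 mm. Treat welds as unit-width lines.
Polar moment about centroid: J = 2[d³/12 + d(b/2)²] = 2[225³/12 + 225×82.5²] = 4961000 mm³.
Direct shear f_v = P/L_w = 162×10³ / 450 = 360 N/mm (vertical).
Torsion M = P·e = 162×10³ × 220 = 35640000 N·mm.
Critical point at (x, y) = (82.5, 112.5) from centroid. f_tx = M·y/J = 808.2 N/mm; f_ty = M·x/J = 592.7 N/mm.
Resultant f_max = √[f_tx² + (f_v + f_ty)²] = √[808.2² + (360 + 592.7)²] = 1249 N/mm.
Capacity per unit length: φr_n = 0.75 × 0.6 × 620 × (0.707 × 10) = 1973 N/mm.
1249 ≤ 1973 → adequate.

f_max ≈ 1250 N/mm; adequate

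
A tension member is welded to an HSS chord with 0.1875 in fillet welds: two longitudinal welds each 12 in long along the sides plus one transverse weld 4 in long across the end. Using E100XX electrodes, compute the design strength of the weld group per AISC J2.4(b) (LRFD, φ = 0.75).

E100XX → F_EXX = 100 ksi.
t_e = 0.707 × 0.1875 = 0.1326 in.
R_nwl = 0.6 × 100 × 0.1326 × 24 = 190.9 kip (longitudinal, 2 welds).
R_nwt = 0.6 × 100 × 0.1326 × 4 = 31.82 kip (transverse, base value).
(i) R_nwl + R_nwt = 222.7 kip; (ii) 0.85 R_nwl + 1.5 R_nwt = 210 kip.
R_n = max = 222.7 kip [governs: (i)]; φR_n = 167 kip.

φR_n ≈ 167 kip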